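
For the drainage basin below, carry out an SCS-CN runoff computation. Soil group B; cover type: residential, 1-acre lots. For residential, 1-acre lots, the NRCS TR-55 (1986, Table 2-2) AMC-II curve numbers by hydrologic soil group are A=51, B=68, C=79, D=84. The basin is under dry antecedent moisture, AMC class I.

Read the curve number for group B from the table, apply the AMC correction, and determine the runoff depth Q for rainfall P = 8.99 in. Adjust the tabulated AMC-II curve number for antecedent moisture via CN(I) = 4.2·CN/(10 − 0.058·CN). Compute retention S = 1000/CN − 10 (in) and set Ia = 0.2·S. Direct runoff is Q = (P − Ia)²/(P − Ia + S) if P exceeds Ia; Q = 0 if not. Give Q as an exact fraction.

Q = 58053529249/22881665100 in ≈ 2.537 in

NRCS table: residential, 1-acre lots, soil group B → CN(II) = 68
Adjust CN=68 to AMC I: 4.2·68/(10 − 0.058·68) → (1428/5) ÷ (757/125) = 35700/757 ≈ 47.160
Max retention: S = 1000/(35700/757) − 10 = 4000/357 in (≈ 11.204 in)
Ia = 0.2S: 0.2·11.204 = 2.241 in (exactly 800/357)
P − Ia = 8.990 − 2.241 = 240943/35700 ≈ 6.749 in (> 0, runoff occurs)
Q: (240943/35700)² ÷ (640943/35700) = 58053529249/22881665100 in (≈ 2.537 in)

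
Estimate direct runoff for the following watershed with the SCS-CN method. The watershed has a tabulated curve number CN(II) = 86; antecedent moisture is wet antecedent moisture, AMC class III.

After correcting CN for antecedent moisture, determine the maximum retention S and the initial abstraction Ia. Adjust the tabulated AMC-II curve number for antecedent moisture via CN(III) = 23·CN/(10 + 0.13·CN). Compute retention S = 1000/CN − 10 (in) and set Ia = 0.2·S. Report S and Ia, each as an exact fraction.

CN(III) from CN(II)=86: (23·86)/(10 + 0.13·86) = 98900/1059 ≈ 93.390
S = 1000/(98900/1059) − 10 = 700/989 in ≈ 0.708 in
Ia = 0.2·(700/989) = 140/989 in ≈ 0.142 in

S = 700/989 in ≈ 0.708 in; Ia = 140/989 in ≈ 0.142 in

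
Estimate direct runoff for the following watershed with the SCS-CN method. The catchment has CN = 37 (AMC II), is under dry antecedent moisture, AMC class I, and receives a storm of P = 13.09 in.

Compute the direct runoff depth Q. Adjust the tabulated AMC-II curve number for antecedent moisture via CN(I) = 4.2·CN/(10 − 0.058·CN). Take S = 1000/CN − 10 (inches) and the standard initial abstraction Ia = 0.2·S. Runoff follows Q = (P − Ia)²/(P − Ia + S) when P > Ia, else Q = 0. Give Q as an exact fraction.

Q = 339775489/623202100 in ≈ 0.545 in

Adjust CN=37 to AMC I: 4.2·37/(10 − 0.058·37) → (777/5) ÷ (3927/500) = 3700/187 ≈ 19.786
Max retention: S = 1000/(3700/187) − 10 = 1500/37 in (≈ 40.541 in)
Initial abstraction Ia = S/5 = (1500/37)/5 = 300/37 ≈ 8.108 in
Since P=13.090 > Ia=8.108: effective rainfall P−Ia = 18433/3700 in
Q: (18433/3700)² ÷ (168433/3700) = 339775489/623202100 in (≈ 0.545 in)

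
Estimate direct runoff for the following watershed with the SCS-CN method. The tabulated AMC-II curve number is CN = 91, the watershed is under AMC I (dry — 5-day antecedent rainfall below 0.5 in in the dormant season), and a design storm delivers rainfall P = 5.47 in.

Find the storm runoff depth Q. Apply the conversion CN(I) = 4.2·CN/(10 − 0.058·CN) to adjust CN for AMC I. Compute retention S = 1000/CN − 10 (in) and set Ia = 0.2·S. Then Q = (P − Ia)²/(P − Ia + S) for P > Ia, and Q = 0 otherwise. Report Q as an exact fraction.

Q = 101403396721/29839564300 in ≈ 3.398 in

Dry (AMC I): CN(I) = 4.2·91/(10 − 0.058·91) = (1911/5)/(2361/500) = 63700/787 ≈ 80.940
Max retention: S = 1000/(63700/787) − 10 = 1500/637 in (≈ 2.355 in)
Ia = 0.2S: 0.2·2.355 = 0.471 in (exactly 300/637)
P − Ia = 5.470 − 0.471 = 318439/63700 ≈ 4.999 in (> 0, runoff occurs)
Q: (318439/63700)² ÷ (468439/63700) = 101403396721/29839564300 in (≈ 3.398 in)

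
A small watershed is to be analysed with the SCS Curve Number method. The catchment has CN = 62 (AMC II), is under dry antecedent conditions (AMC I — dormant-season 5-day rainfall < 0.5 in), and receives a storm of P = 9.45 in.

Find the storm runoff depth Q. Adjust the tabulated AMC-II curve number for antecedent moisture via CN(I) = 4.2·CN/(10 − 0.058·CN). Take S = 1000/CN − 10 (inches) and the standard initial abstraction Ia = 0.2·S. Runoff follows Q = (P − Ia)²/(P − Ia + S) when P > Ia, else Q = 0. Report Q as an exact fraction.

Q = 7231631521/3581007780 in ≈ 2.019 in

Dry (AMC I): CN(I) = 4.2·62/(10 − 0.058·62) = (1302/5)/(1601/250) = 65100/1601 ≈ 40.662
Retention S: 1000/CN − 10 with CN=40.662 → S = 9500/651 ≈ 14.593 in
Ia = 0.2·(9500/651) = 1900/651 in ≈ 2.919 in
P − Ia = 9.450 − 2.919 = 85039/13020 ≈ 6.531 in (> 0, runoff occurs)
Q = (85039/13020)²/((85039/13020) + 9500/651) = (7231631521/169520400)/(275039/13020) = 7231631521/3581007780 in ≈ 2.019 in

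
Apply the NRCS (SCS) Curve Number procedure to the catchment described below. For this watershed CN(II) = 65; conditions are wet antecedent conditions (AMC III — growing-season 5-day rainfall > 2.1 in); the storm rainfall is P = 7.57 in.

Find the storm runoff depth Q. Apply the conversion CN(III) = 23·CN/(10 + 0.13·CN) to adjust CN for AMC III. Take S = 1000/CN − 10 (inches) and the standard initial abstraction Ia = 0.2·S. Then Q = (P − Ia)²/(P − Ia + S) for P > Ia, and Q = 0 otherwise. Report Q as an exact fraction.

CN(III) from CN(II)=65: (23·65)/(10 + 0.13·65) = 29900/369 ≈ 81.030
S = 1000/(29900/369) − 10 = 700/299 in ≈ 2.341 in
Ia = 0.2S: 0.2·2.341 = 0.468 in (exactly 140/299)
P − Ia = 7.570 − 0.468 = 212343/29900 ≈ 7.102 in (> 0, runoff occurs)
Q = (212343/29900)²/((212343/29900) + 700/299) = (45089549649/894010000)/(282343/29900) = 45089549649/8442055700 in ≈ 5.341 in

Q = 45089549649/8442055700 in ≈ 5.341 in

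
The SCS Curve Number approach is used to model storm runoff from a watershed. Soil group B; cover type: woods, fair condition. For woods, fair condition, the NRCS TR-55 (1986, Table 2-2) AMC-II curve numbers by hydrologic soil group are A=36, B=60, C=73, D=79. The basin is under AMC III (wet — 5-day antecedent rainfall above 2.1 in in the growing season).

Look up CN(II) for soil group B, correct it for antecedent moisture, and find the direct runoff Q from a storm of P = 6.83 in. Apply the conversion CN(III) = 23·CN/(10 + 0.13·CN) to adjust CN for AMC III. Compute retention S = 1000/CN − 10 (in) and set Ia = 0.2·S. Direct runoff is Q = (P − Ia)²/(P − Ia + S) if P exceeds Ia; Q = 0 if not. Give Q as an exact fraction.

Q = 1859938129/435576300 in ≈ 4.270 in

NRCS table: woods, fair condition, soil group B → CN(II) = 60
Adjust CN=60 to AMC III: 23·60/(10 + 0.13·60) → 1380 ÷ (89/5) = 6900/89 ≈ 77.528
Max retention: S = 1000/(6900/89) − 10 = 200/69 in (≈ 2.899 in)
Ia = 0.2S: 0.2·2.899 = 0.580 in (exactly 40/69)
Since P=6.830 > Ia=0.580: effective rainfall P−Ia = 43127/6900 in
Runoff Q = (P−Ia)²/(P−Ia+S) = (6.250)²/(6.250+2.899) = 1859938129/435576300 ≈ 4.270 in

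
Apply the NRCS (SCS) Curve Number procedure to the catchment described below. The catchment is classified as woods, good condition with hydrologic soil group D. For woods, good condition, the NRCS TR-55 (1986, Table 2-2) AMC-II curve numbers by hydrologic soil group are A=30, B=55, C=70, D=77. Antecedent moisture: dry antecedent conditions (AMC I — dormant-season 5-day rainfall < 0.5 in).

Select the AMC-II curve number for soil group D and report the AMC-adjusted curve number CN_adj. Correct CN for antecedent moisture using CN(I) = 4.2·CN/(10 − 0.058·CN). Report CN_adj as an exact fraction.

CN_adj = 161700/2767 ≈ 58.439

NRCS table: woods, good condition, soil group D → CN(II) = 77
CN(I) from CN(II)=77: (4.2·77)/(10 − 0.058·77) = 161700/2767 ≈ 58.439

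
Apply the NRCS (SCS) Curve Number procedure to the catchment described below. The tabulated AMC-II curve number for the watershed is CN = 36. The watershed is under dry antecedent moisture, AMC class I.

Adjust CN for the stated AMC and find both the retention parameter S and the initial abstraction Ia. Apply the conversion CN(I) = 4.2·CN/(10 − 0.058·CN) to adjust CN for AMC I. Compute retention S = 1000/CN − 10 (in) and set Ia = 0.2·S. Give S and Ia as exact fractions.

S = 8000/189 in ≈ 42.328 in; Ia = 1600/189 in ≈ 8.466 in

Dry (AMC I): CN(I) = 4.2·36/(10 − 0.058·36) = (756/5)/(989/125) = 18900/989 ≈ 19.110
Retention S: 1000/CN − 10 with CN=19.110 → S = 8000/189 ≈ 42.328 in
Initial abstraction Ia = S/5 = (8000/189)/5 = 1600/189 ≈ 8.466 in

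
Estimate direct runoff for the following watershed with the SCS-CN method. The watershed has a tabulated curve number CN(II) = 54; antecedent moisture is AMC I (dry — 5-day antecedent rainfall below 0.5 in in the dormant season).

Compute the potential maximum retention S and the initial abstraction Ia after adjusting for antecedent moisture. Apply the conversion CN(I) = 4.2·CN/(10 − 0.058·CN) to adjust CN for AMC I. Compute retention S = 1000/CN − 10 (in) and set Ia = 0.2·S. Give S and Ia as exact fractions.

S = 11500/567 in ≈ 20.282 in; Ia = 2300/567 in ≈ 4.056 in

CN(I) from CN(II)=54: (4.2·54)/(10 − 0.058·54) = 56700/1717 ≈ 33.023
S = 1000/(56700/1717) − 10 = 11500/567 in ≈ 20.282 in
Initial abstraction Ia = S/5 = (11500/567)/5 = 2300/567 ≈ 4.056 in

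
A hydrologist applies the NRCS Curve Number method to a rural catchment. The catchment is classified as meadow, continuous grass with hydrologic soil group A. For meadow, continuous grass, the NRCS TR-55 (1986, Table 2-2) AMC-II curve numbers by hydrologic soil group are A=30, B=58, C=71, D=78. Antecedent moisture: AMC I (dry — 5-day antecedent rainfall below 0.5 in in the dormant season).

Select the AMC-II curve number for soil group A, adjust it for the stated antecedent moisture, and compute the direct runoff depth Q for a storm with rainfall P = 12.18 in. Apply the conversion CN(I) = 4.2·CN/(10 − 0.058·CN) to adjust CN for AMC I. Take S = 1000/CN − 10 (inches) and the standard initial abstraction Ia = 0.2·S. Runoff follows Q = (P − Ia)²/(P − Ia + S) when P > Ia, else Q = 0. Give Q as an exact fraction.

NRCS table: meadow, continuous grass, soil group A → CN(II) = 30
Adjust CN=30 to AMC I: 4.2·30/(10 − 0.058·30) → 126 ÷ (413/50) = 900/59 ≈ 15.254
Retention S: 1000/CN − 10 with CN=15.254 → S = 500/9 ≈ 55.556 in
Initial abstraction Ia = S/5 = (500/9)/5 = 100/9 ≈ 11.111 in
P − Ia = 12.180 − 11.111 = 481/450 ≈ 1.069 in (> 0, runoff occurs)
Q = (481/450)²/((481/450) + 500/9) = (231361/202500)/(25481/450) = 231361/11466450 in ≈ 0.020 in

Q = 231361/11466450 in ≈ 0.020 in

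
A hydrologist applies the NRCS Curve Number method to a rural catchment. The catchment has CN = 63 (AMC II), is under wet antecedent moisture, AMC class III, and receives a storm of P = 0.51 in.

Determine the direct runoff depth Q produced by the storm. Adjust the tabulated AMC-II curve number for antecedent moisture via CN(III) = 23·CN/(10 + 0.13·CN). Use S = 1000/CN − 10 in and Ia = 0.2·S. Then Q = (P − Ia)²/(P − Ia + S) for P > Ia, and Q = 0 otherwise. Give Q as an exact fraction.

Wet (AMC III): CN(III) = 23·63/(10 + 0.13·63) = 1449/(1819/100) = 144900/1819 ≈ 79.659
S = 1000/(144900/1819) − 10 = 3700/1449 in ≈ 2.553 in
Initial abstraction Ia = S/5 = (3700/1449)/5 = 740/1449 ≈ 0.511 in
P = 0.510 ≤ Ia = 0.511 in: entire storm abstracted, Q = 0.

Q = 0 in ≈ 0.000 in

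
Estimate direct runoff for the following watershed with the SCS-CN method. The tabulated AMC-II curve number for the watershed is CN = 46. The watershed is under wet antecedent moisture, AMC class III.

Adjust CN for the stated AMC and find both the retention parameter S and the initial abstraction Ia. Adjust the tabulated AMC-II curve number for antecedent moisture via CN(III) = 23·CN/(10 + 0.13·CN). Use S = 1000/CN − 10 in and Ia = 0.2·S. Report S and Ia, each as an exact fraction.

Adjust CN=46 to AMC III: 23·46/(10 + 0.13·46) → 1058 ÷ (799/50) = 52900/799 ≈ 66.208
S = 1000/(52900/799) − 10 = 2700/529 in ≈ 5.104 in
Initial abstraction Ia = S/5 = (2700/529)/5 = 540/529 ≈ 1.021 in

S = 2700/529 in ≈ 5.104 in; Ia = 540/529 in ≈ 1.021 in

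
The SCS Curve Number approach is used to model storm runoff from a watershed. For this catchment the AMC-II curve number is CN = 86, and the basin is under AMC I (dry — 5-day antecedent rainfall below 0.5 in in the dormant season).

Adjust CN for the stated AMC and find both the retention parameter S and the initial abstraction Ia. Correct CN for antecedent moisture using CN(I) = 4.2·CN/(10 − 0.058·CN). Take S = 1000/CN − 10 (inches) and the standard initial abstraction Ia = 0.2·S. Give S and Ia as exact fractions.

S = 500/129 in ≈ 3.876 in; Ia = 100/129 in ≈ 0.775 in

Adjust CN=86 to AMC I: 4.2·86/(10 − 0.058·86) → (1806/5) ÷ (1253/250) = 12900/179 ≈ 72.067
Max retention: S = 1000/(12900/179) − 10 = 500/129 in (≈ 3.876 in)
Ia = 0.2·(500/129) = 100/129 in ≈ 0.775 in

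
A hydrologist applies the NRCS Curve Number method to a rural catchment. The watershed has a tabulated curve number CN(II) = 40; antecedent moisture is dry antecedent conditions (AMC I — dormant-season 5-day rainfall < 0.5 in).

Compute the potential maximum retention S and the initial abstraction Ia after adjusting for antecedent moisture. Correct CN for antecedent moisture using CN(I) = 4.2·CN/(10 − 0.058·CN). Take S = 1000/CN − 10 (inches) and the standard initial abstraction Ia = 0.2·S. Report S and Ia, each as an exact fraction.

S = 250/7 in ≈ 35.714 in; Ia = 50/7 in ≈ 7.143 in

Adjust CN=40 to AMC I: 4.2·40/(10 − 0.058·40) → 168 ÷ (192/25) = 175/8 ≈ 21.875
Retention S: 1000/CN − 10 with CN=21.875 → S = 250/7 ≈ 35.714 in
Initial abstraction Ia = S/5 = (250/7)/5 = 50/7 ≈ 7.143 in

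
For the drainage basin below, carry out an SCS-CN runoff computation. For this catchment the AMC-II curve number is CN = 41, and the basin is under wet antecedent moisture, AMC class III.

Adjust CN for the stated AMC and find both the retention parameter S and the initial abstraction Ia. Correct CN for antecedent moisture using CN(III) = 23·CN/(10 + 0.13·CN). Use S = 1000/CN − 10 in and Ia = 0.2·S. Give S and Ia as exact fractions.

S = 5900/943 in ≈ 6.257 in; Ia = 1180/943 in ≈ 1.251 in

Adjust CN=41 to AMC III: 23·41/(10 + 0.13·41) → 943 ÷ (1533/100) = 94300/1533 ≈ 61.513
Max retention: S = 1000/(94300/1533) − 10 = 5900/943 in (≈ 6.257 in)
Ia = 0.2S: 0.2·6.257 = 1.251 in (exactly 1180/943)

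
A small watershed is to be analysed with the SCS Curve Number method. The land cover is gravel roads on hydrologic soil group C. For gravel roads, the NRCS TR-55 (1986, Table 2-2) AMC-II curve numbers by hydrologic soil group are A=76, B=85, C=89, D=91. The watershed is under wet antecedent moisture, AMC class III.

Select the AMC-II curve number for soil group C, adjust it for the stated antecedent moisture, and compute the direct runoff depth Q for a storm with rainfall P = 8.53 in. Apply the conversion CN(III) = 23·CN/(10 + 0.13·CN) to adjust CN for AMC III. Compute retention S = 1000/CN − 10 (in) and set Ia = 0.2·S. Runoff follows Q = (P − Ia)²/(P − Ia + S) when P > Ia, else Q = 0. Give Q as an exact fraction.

NRCS table: gravel roads, soil group C → CN(II) = 89
Adjust CN=89 to AMC III: 23·89/(10 + 0.13·89) → 2047 ÷ (2157/100) = 204700/2157 ≈ 94.900
Retention S: 1000/CN − 10 with CN=94.900 → S = 1100/2047 ≈ 0.537 in
Initial abstraction Ia = S/5 = (1100/2047)/5 = 220/2047 ≈ 0.107 in
P − Ia = 8.530 − 0.107 = 1724091/204700 ≈ 8.423 in (> 0, runoff occurs)
Runoff Q = (P−Ia)²/(P−Ia+S) = (8.423)²/(8.423+0.537) = 2972489776281/375438427700 ≈ 7.917 in

Q = 2972489776281/375438427700 in ≈ 7.917 in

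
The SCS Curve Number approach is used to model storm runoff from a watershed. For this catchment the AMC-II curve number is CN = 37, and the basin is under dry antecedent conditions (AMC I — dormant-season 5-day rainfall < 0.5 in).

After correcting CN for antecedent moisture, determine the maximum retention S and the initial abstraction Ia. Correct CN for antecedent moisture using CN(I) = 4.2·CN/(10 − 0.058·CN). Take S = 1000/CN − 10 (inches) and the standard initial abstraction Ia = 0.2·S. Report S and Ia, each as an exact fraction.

CN(I) from CN(II)=37: (4.2·37)/(10 − 0.058·37) = 3700/187 ≈ 19.786
S = 1000/(3700/187) − 10 = 1500/37 in ≈ 40.541 in
Initial abstraction Ia = S/5 = (1500/37)/5 = 300/37 ≈ 8.108 in

S = 1500/37 in ≈ 40.541 in; Ia = 300/37 in ≈ 8.108 in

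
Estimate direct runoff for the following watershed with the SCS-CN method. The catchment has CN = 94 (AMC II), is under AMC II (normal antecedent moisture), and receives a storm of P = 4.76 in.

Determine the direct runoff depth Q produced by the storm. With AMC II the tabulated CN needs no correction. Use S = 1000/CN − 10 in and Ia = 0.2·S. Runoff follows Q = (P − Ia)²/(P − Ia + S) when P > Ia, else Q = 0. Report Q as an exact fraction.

Q = 29626249/7276775 in ≈ 4.071 in

CN(II) = 94; AMC II needs no correction.
Max retention: S = 1000/94 − 10 = 30/47 in (≈ 0.638 in)
Ia = 0.2·(30/47) = 6/47 in ≈ 0.128 in
Excess rainfall: 4.760 − 0.128 = 4.632 in; P > Ia so Q > 0
Runoff Q = (P−Ia)²/(P−Ia+S) = (4.632)²/(4.632+0.638) = 29626249/7276775 ≈ 4.071 in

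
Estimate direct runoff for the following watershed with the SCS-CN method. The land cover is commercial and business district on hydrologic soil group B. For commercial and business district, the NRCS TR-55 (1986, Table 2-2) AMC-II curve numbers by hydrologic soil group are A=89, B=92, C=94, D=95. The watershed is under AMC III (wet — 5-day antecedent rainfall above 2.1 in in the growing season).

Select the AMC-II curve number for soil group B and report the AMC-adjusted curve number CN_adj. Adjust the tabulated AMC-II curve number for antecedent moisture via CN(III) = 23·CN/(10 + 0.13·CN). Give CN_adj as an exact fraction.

NRCS table: commercial and business district, soil group B → CN(II) = 92
CN(III) from CN(II)=92: (23·92)/(10 + 0.13·92) = 52900/549 ≈ 96.357

CN_adj = 52900/549 ≈ 96.357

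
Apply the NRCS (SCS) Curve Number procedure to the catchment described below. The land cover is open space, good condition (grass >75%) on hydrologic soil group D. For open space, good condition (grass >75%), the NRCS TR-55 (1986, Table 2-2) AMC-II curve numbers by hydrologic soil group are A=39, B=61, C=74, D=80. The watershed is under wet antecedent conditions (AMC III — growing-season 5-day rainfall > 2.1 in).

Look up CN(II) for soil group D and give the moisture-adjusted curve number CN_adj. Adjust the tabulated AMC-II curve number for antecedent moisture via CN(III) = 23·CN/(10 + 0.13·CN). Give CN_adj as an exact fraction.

NRCS table: open space, good condition (grass >75%), soil group D → CN(II) = 80
Wet (AMC III): CN(III) = 23·80/(10 + 0.13·80) = 1840/(102/5) = 4600/51 ≈ 90.196

CN_adj = 4600/51 ≈ 90.196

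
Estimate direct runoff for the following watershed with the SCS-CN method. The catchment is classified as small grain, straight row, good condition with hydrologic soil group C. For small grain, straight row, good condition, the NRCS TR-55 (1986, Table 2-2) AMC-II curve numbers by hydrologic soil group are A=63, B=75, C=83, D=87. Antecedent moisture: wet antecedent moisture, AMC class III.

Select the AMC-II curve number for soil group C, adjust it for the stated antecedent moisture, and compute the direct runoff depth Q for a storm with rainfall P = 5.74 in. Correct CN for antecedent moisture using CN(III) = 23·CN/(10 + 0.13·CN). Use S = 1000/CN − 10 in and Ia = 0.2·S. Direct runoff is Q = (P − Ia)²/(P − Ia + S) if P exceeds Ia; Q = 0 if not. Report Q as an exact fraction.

NRCS table: small grain, straight row, good condition, soil group C → CN(II) = 83
CN(III) from CN(II)=83: (23·83)/(10 + 0.13·83) = 190900/2079 ≈ 91.823
Retention S: 1000/CN − 10 with CN=91.823 → S = 1700/1909 ≈ 0.891 in
Ia = 0.2·(1700/1909) = 340/1909 in ≈ 0.178 in
Since P=5.740 > Ia=0.178: effective rainfall P−Ia = 530883/95450 in
Q: (530883/95450)² ÷ (615883/95450) = 281836759689/58786032350 in (≈ 4.794 in)

Q = 281836759689/58786032350 in ≈ 4.794 in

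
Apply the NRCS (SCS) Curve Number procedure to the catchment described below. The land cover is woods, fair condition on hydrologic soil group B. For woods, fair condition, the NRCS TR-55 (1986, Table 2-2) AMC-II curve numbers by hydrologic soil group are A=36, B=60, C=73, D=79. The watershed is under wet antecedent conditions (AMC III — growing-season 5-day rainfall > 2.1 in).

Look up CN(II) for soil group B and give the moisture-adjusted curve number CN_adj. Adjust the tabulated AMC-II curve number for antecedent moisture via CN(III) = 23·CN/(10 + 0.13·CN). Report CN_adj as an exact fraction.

CN_adj = 6900/89 ≈ 77.528

NRCS table: woods, fair condition, soil group B → CN(II) = 60
Wet (AMC III): CN(III) = 23·60/(10 + 0.13·60) = 1380/(89/5) = 6900/89 ≈ 77.528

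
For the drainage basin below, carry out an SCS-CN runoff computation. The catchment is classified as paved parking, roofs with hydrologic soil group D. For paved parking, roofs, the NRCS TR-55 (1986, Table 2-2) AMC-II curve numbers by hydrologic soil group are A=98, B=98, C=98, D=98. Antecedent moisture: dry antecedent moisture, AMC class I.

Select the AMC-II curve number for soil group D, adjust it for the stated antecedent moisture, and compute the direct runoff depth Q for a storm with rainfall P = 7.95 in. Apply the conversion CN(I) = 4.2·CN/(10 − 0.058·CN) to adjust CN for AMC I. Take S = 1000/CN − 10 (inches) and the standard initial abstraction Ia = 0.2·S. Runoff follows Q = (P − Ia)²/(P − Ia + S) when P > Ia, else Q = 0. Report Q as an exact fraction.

Q = 26118115321/3531754380 in ≈ 7.395 in

NRCS table: paved parking, roofs, soil group D → CN(II) = 98
Dry (AMC I): CN(I) = 4.2·98/(10 − 0.058·98) = (2058/5)/(1079/250) = 102900/1079 ≈ 95.366
S = 1000/(102900/1079) − 10 = 500/1029 in ≈ 0.486 in
Initial abstraction Ia = S/5 = (500/1029)/5 = 100/1029 ≈ 0.097 in
P − Ia = 7.950 − 0.097 = 161611/20580 ≈ 7.853 in (> 0, runoff occurs)
Runoff Q = (P−Ia)²/(P−Ia+S) = (7.853)²/(7.853+0.486) = 26118115321/3531754380 ≈ 7.395 in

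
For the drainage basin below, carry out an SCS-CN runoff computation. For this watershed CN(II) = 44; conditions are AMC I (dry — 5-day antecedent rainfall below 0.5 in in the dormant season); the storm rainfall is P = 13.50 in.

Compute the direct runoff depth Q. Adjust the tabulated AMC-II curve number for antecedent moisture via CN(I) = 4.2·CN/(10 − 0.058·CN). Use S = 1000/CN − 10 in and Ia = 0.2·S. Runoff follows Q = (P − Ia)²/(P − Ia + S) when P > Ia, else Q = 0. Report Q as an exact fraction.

Q = 241081/164406 in ≈ 1.466 in

Dry (AMC I): CN(I) = 4.2·44/(10 − 0.058·44) = (924/5)/(931/125) = 3300/133 ≈ 24.812
S = 1000/(3300/133) − 10 = 1000/33 in ≈ 30.303 in
Initial abstraction Ia = S/5 = (1000/33)/5 = 200/33 ≈ 6.061 in
Since P=13.500 > Ia=6.061: effective rainfall P−Ia = 491/66 in
Q: (491/66)² ÷ (2491/66) = 241081/164406 in (≈ 1.466 in)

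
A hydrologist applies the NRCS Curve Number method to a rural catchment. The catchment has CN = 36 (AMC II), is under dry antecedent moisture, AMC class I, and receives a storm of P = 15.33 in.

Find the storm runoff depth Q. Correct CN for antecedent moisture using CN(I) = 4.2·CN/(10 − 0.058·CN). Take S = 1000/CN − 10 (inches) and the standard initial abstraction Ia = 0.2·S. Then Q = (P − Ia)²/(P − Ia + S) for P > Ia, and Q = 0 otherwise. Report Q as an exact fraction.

Dry (AMC I): CN(I) = 4.2·36/(10 − 0.058·36) = (756/5)/(989/125) = 18900/989 ≈ 19.110
S = 1000/(18900/989) − 10 = 8000/189 in ≈ 42.328 in
Ia = 0.2S: 0.2·42.328 = 8.466 in (exactly 1600/189)
Since P=15.330 > Ia=8.466: effective rainfall P−Ia = 129737/18900 in
Q = (129737/18900)²/((129737/18900) + 8000/189) = (16831689169/357210000)/(929737/18900) = 16831689169/17572029300 in ≈ 0.958 in

Q = 16831689169/17572029300 in ≈ 0.958 in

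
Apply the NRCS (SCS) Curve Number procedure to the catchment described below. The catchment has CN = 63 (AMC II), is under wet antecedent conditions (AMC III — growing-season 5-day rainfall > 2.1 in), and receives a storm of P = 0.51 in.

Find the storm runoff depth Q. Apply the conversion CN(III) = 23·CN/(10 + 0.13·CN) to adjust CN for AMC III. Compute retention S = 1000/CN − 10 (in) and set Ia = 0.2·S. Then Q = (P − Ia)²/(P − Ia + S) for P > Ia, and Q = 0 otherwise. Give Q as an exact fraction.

CN(III) from CN(II)=63: (23·63)/(10 + 0.13·63) = 144900/1819 ≈ 79.659
S = 1000/(144900/1819) − 10 = 3700/1449 in ≈ 2.553 in
Ia = 0.2·(3700/1449) = 740/1449 in ≈ 0.511 in
P = 0.510 ≤ Ia = 0.511 in: entire storm abstracted, Q = 0.

Q = 0 in ≈ 0.000 in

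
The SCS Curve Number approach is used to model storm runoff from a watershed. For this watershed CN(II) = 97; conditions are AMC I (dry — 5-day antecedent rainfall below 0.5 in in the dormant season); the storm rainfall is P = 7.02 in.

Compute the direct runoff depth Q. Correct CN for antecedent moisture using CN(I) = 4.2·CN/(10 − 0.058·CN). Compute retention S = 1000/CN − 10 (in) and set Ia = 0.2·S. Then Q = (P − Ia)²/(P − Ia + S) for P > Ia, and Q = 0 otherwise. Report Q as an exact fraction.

Adjust CN=97 to AMC I: 4.2·97/(10 − 0.058·97) → (2037/5) ÷ (2187/500) = 67900/729 ≈ 93.141
S = 1000/(67900/729) − 10 = 500/679 in ≈ 0.736 in
Ia = 0.2S: 0.2·0.736 = 0.147 in (exactly 100/679)
Since P=7.020 > Ia=0.147: effective rainfall P−Ia = 233329/33950 in
Runoff Q = (P−Ia)²/(P−Ia+S) = (6.873)²/(6.873+0.736) = 54442422241/8770269550 ≈ 6.208 in

Q = 54442422241/8770269550 in ≈ 6.208 in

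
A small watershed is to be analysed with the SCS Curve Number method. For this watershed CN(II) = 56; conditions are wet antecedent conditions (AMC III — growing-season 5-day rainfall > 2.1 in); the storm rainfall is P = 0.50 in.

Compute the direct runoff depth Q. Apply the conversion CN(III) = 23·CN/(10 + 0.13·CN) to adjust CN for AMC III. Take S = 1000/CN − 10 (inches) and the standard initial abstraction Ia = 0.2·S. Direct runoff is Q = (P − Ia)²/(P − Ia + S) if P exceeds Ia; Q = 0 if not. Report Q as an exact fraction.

Q = 0 in ≈ 0.000 in

Adjust CN=56 to AMC III: 23·56/(10 + 0.13·56) → 1288 ÷ (432/25) = 4025/54 ≈ 74.537
Max retention: S = 1000/(4025/54) − 10 = 550/161 in (≈ 3.416 in)
Ia = 0.2·(550/161) = 110/161 in ≈ 0.683 in
P = 0.500 ≤ Ia = 0.683 in: entire storm abstracted, Q = 0.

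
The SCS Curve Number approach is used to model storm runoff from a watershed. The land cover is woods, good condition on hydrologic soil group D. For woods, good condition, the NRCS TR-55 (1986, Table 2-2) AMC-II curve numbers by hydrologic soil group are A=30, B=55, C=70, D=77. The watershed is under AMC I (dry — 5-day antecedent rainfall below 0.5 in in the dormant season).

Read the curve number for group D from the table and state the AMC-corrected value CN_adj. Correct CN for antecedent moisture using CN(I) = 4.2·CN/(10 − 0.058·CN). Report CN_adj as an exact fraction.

CN_adj = 161700/2767 ≈ 58.439

NRCS table: woods, good condition, soil group D → CN(II) = 77
Dry (AMC I): CN(I) = 4.2·77/(10 − 0.058·77) = (1617/5)/(2767/500) = 161700/2767 ≈ 58.439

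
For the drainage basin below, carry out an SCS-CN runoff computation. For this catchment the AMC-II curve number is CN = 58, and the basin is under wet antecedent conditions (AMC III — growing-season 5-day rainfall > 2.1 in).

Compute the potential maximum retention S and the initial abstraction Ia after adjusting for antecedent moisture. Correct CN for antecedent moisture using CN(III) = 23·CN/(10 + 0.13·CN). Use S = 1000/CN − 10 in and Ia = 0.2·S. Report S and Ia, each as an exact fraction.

S = 2100/667 in ≈ 3.148 in; Ia = 420/667 in ≈ 0.630 in

CN(III) from CN(II)=58: (23·58)/(10 + 0.13·58) = 66700/877 ≈ 76.055
S = 1000/(66700/877) − 10 = 2100/667 in ≈ 3.148 in
Initial abstraction Ia = S/5 = (2100/667)/5 = 420/667 ≈ 0.630 in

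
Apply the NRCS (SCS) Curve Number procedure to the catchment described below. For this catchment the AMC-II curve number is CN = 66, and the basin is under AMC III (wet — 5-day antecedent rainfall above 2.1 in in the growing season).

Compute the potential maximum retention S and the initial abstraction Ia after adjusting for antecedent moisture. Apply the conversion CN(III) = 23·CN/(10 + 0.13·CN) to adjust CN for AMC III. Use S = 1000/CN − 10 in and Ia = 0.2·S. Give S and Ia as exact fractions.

S = 1700/759 in ≈ 2.240 in; Ia = 340/759 in ≈ 0.448 in

Adjust CN=66 to AMC III: 23·66/(10 + 0.13·66) → 1518 ÷ (929/50) = 75900/929 ≈ 81.701
Retention S: 1000/CN − 10 with CN=81.701 → S = 1700/759 ≈ 2.240 in
Ia = 0.2S: 0.2·2.240 = 0.448 in (exactly 340/759)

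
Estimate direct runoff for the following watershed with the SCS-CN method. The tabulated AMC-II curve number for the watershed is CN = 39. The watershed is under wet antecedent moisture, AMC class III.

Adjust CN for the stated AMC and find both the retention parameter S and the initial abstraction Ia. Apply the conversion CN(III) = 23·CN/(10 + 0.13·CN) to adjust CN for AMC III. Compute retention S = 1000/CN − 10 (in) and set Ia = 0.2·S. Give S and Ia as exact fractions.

Wet (AMC III): CN(III) = 23·39/(10 + 0.13·39) = 897/(1507/100) = 89700/1507 ≈ 59.522
S = 1000/(89700/1507) − 10 = 6100/897 in ≈ 6.800 in
Ia = 0.2S: 0.2·6.800 = 1.360 in (exactly 1220/897)

S = 6100/897 in ≈ 6.800 in; Ia = 1220/897 in ≈ 1.360 in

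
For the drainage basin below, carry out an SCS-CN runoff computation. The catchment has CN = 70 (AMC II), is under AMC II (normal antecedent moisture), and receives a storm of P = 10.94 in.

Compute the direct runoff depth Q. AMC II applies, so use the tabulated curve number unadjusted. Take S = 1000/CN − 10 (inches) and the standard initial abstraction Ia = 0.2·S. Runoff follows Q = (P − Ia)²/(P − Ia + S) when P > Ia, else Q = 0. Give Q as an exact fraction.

Q = 12453841/1760150 in ≈ 7.075 in

CN(II) = 70; AMC II needs no correction.
S = 1000/70 − 10 = 30/7 in ≈ 4.286 in
Initial abstraction Ia = S/5 = (30/7)/5 = 6/7 ≈ 0.857 in
Since P=10.940 > Ia=0.857: effective rainfall P−Ia = 3529/350 in
Runoff Q = (P−Ia)²/(P−Ia+S) = (10.083)²/(10.083+4.286) = 12453841/1760150 ≈ 7.075 in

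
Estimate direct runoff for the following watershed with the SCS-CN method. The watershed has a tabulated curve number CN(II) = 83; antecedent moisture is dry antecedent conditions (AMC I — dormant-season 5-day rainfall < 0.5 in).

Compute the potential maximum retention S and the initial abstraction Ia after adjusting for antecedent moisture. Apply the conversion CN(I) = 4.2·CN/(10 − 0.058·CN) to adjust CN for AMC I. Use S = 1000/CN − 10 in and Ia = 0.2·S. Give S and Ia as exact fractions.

S = 8500/1743 in ≈ 4.877 in; Ia = 1700/1743 in ≈ 0.975 in

CN(I) from CN(II)=83: (4.2·83)/(10 − 0.058·83) = 174300/2593 ≈ 67.219
S = 1000/(174300/2593) − 10 = 8500/1743 in ≈ 4.877 in
Initial abstraction Ia = S/5 = (8500/1743)/5 = 1700/1743 ≈ 0.975 in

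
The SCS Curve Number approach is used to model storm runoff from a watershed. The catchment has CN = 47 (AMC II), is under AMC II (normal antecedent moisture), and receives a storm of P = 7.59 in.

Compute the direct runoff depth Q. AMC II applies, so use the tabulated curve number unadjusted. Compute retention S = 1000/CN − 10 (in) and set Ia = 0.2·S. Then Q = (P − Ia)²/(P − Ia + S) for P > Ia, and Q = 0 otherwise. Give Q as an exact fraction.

Q = 628655329/366943100 in ≈ 1.713 in

CN(II) = 47; AMC II needs no correction.
Max retention: S = 1000/47 − 10 = 530/47 in (≈ 11.277 in)
Initial abstraction Ia = S/5 = (530/47)/5 = 106/47 ≈ 2.255 in
Excess rainfall: 7.590 − 2.255 = 5.335 in; P > Ia so Q > 0
Runoff Q = (P−Ia)²/(P−Ia+S) = (5.335)²/(5.335+11.277) = 628655329/366943100 ≈ 1.713 in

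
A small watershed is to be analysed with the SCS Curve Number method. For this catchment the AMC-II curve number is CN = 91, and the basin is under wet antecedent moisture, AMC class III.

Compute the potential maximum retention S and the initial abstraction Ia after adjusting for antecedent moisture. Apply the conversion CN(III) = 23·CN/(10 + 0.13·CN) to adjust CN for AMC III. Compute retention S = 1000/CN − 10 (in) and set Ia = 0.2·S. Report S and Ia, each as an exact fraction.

S = 900/2093 in ≈ 0.430 in; Ia = 180/2093 in ≈ 0.086 in

Wet (AMC III): CN(III) = 23·91/(10 + 0.13·91) = 2093/(2183/100) = 209300/2183 ≈ 95.877
Retention S: 1000/CN − 10 with CN=95.877 → S = 900/2093 ≈ 0.430 in
Ia = 0.2·(900/2093) = 180/2093 in ≈ 0.086 in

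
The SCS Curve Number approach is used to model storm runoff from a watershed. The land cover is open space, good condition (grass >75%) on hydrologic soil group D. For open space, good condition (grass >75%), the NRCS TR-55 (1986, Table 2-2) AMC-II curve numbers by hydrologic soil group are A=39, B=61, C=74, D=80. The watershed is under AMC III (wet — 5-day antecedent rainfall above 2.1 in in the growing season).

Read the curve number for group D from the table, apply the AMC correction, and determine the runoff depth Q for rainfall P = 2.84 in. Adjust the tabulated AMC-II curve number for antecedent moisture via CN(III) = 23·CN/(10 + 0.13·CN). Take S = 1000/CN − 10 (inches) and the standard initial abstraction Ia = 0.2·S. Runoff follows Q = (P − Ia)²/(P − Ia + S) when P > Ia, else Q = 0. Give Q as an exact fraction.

Q = 2274064/1226475 in ≈ 1.854 in

NRCS table: open space, good condition (grass >75%), soil group D → CN(II) = 80
CN(III) from CN(II)=80: (23·80)/(10 + 0.13·80) = 4600/51 ≈ 90.196
Retention S: 1000/CN − 10 with CN=90.196 → S = 25/23 ≈ 1.087 in
Ia = 0.2·(25/23) = 5/23 in ≈ 0.217 in
Excess rainfall: 2.840 − 0.217 = 2.623 in; P > Ia so Q > 0
Runoff Q = (P−Ia)²/(P−Ia+S) = (2.623)²/(2.623+1.087) = 2274064/1226475 ≈ 1.854 in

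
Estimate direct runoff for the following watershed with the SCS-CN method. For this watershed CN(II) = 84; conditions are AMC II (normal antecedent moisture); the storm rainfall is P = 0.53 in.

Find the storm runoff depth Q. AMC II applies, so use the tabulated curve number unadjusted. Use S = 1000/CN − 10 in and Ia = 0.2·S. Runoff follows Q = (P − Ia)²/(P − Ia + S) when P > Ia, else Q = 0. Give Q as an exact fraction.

Q = 97969/9057300 in ≈ 0.011 in

AMC II — tabulated CN = 84 applies directly.
S = 1000/84 − 10 = 40/21 in ≈ 1.905 in
Initial abstraction Ia = S/5 = (40/21)/5 = 8/21 ≈ 0.381 in
P − Ia = 0.530 − 0.381 = 313/2100 ≈ 0.149 in (> 0, runoff occurs)
Q: (313/2100)² ÷ (4313/2100) = 97969/9057300 in (≈ 0.011 in)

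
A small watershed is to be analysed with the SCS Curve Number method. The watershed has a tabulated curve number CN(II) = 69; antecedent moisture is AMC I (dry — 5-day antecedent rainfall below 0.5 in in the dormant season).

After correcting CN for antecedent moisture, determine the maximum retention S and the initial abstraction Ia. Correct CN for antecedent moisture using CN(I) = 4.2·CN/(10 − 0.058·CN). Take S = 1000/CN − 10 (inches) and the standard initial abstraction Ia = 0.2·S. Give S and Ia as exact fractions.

Dry (AMC I): CN(I) = 4.2·69/(10 − 0.058·69) = (1449/5)/(2999/500) = 144900/2999 ≈ 48.316
S = 1000/(144900/2999) − 10 = 15500/1449 in ≈ 10.697 in
Ia = 0.2S: 0.2·10.697 = 2.139 in (exactly 3100/1449)

S = 15500/1449 in ≈ 10.697 in; Ia = 3100/1449 in ≈ 2.139 in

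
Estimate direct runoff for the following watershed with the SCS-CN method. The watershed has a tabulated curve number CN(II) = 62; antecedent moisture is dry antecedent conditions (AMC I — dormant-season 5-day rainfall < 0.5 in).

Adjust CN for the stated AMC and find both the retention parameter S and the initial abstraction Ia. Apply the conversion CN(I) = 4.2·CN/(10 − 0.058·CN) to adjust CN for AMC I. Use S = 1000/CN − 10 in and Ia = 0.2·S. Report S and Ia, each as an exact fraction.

S = 9500/651 in ≈ 14.593 in; Ia = 1900/651 in ≈ 2.919 in

Dry (AMC I): CN(I) = 4.2·62/(10 − 0.058·62) = (1302/5)/(1601/250) = 65100/1601 ≈ 40.662
S = 1000/(65100/1601) − 10 = 9500/651 in ≈ 14.593 in
Ia = 0.2S: 0.2·14.593 = 2.919 in (exactly 1900/651)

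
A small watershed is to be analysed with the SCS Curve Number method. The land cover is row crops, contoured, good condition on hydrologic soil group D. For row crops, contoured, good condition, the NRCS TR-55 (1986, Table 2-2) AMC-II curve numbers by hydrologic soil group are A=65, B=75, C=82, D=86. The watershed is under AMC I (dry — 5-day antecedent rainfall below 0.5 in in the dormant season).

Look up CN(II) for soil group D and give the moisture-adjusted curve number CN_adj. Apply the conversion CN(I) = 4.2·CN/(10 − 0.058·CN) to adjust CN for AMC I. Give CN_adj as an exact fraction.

CN_adj = 12900/179 ≈ 72.067

NRCS table: row crops, contoured, good condition, soil group D → CN(II) = 86
CN(I) from CN(II)=86: (4.2·86)/(10 − 0.058·86) = 12900/179 ≈ 72.067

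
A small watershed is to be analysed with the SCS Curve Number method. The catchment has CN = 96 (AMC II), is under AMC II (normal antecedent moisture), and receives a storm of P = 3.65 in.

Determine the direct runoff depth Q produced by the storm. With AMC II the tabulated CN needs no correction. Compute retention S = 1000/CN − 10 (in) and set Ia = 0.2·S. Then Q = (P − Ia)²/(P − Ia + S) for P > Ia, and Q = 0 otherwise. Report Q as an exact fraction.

AMC II — tabulated CN = 96 applies directly.
Retention S: 1000/CN − 10 with CN=96.000 → S = 5/12 ≈ 0.417 in
Ia = 0.2S: 0.2·0.417 = 0.083 in (exactly 1/12)
P − Ia = 3.650 − 0.083 = 107/30 ≈ 3.567 in (> 0, runoff occurs)
Q: (107/30)² ÷ (239/60) = 11449/3585 in (≈ 3.194 in)

Q = 11449/3585 in ≈ 3.194 in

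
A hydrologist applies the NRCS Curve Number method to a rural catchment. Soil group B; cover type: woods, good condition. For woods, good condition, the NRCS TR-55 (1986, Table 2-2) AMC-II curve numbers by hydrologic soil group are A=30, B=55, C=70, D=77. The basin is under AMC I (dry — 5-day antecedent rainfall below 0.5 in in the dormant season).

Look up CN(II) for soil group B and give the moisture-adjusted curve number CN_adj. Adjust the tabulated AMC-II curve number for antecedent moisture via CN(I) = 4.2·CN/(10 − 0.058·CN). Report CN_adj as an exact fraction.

CN_adj = 7700/227 ≈ 33.921

NRCS table: woods, good condition, soil group B → CN(II) = 55
Dry (AMC I): CN(I) = 4.2·55/(10 − 0.058·55) = 231/(681/100) = 7700/227 ≈ 33.921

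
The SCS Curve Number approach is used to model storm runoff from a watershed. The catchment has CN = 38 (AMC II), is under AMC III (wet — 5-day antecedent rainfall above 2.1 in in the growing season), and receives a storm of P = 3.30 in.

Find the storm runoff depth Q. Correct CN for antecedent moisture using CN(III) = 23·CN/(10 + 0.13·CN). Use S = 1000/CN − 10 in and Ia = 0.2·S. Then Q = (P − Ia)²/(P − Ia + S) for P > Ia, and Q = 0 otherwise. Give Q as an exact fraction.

Q = 67584841/171395770 in ≈ 0.394 in

CN(III) from CN(II)=38: (23·38)/(10 + 0.13·38) = 43700/747 ≈ 58.501
S = 1000/(43700/747) − 10 = 3100/437 in ≈ 7.094 in
Initial abstraction Ia = S/5 = (3100/437)/5 = 620/437 ≈ 1.419 in
P − Ia = 3.300 − 1.419 = 8221/4370 ≈ 1.881 in (> 0, runoff occurs)
Q = (8221/4370)²/((8221/4370) + 3100/437) = (67584841/19096900)/(39221/4370) = 67584841/171395770 in ≈ 0.394 in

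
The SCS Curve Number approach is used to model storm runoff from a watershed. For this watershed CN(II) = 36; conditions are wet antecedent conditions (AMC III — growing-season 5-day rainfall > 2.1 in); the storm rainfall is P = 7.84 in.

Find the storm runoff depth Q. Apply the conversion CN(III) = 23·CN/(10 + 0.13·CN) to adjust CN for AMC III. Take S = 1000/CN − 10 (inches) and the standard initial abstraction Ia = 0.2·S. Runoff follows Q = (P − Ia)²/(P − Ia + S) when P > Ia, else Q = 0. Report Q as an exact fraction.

Adjust CN=36 to AMC III: 23·36/(10 + 0.13·36) → 828 ÷ (367/25) = 20700/367 ≈ 56.403
Retention S: 1000/CN − 10 with CN=56.403 → S = 1600/207 ≈ 7.729 in
Ia = 0.2·(1600/207) = 320/207 in ≈ 1.546 in
P − Ia = 7.840 − 1.546 = 32572/5175 ≈ 6.294 in (> 0, runoff occurs)
Runoff Q = (P−Ia)²/(P−Ia+S) = (6.294)²/(6.294+7.729) = 265233796/93890025 ≈ 2.825 in

Q = 265233796/93890025 in ≈ 2.825 in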